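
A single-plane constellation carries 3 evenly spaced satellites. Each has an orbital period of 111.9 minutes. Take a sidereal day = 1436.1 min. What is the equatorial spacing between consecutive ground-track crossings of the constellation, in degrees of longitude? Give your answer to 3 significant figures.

T = 111.9 min = 6714.0 s.
Single-satellite node shift = (6714.0/86166) × 360° = 28.05°.
With 3 satellites evenly phased, successive equator crossings are 28.05/3 = 9.350° apart.

9.35°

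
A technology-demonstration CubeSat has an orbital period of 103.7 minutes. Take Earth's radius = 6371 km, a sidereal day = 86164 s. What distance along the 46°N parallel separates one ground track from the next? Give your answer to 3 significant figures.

2010 km

T = 103.7 min = 6222.0 s.
Node shift per orbit = (6222.0/86164) × 360° = 26.00°.
Equatorial spacing = 26.00 × 111.2 km/° = 2891 km.
At 46° latitude, spacing = 2891 × cos(46°) = 2008 km.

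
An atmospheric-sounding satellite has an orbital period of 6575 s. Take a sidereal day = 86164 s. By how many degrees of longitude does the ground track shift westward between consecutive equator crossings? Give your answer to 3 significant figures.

27.5°

During one orbit Earth rotates (6575.0 / 86164) × 360° = 27.47°.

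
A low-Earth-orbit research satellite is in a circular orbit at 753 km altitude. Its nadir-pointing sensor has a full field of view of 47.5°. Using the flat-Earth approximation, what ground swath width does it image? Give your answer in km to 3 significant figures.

663 km

Half-angle = 47.5°/2 = 23.75°.
Swath width ≈ 2h·tan(θ/2) = 2 × 753 × tan(23.75°) = 662.7 km.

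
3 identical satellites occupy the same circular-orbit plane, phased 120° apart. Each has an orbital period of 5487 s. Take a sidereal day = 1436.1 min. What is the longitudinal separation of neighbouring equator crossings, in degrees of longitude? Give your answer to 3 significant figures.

7.64°

Single-satellite node shift = (5487.0/86166) × 360° = 22.92°.
With 3 satellites evenly phased, successive equator crossings are 22.92/3 = 7.642° apart.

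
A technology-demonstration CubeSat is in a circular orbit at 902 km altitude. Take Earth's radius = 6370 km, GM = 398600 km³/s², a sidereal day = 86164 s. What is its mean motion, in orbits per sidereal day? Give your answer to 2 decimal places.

Semi-major axis a = 6370 + 902 = 7272 km. Period T = 2π√(a³/μ) = 2π√(7272³/398600) = 6171.5 s = 102.86 min.
Orbits per sidereal day = 86164 / 6171.5 = 13.962.

13.96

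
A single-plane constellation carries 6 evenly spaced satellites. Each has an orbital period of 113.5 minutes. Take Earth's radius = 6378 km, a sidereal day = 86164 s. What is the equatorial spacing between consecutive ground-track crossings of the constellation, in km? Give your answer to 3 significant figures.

528 km

T = 113.5 min = 6810.0 s.
Single-satellite node shift = (6810.0/86164) × 360° = 28.45°.
With 6 satellites evenly phased, successive equator crossings are 28.45/6 = 4.742° apart.
That is 4.742 × 111.3 = 528 km at the equator.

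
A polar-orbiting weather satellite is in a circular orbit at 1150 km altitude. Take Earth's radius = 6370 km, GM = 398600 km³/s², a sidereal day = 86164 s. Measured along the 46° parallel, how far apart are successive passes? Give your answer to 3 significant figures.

2090 km

Semi-major axis a = 6370 + 1150 = 7520 km. Period T = 2π√(a³/μ) = 2π√(7520³/398600) = 6489.9 s = 108.16 min.
Node shift per orbit = (6489.9/86164) × 360° = 27.12°.
Equatorial spacing = 27.12 × 111.2 km/° = 3015 km.
At 46° latitude, spacing = 3015 × cos(46°) = 2094 km.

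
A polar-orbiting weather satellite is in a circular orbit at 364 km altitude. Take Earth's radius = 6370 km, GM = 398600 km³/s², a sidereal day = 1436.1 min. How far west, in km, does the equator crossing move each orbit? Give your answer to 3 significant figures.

Semi-major axis a = 6370 + 364 = 6734 km. Period T = 2π√(a³/μ) = 2π√(6734³/398600) = 5499.5 s = 91.66 min.
During one orbit Earth rotates (5499.5 / 86166) × 360° = 22.98°.
At the equator that is 22.98° × (2π·6370/360) km/° = 22.98 × 111.2 = 2554 km.

2550 km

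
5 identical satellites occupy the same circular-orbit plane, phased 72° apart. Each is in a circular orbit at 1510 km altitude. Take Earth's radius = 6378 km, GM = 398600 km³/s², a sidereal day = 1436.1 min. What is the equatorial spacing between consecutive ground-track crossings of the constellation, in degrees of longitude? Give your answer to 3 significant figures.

5.83°

Semi-major axis a = 6378 + 1510 = 7888 km. Period T = 2π√(a³/μ) = 2π√(7888³/398600) = 6972.1 s = 116.20 min.
Single-satellite node shift = (6972.1/86166) × 360° = 29.13°.
With 5 satellites evenly phased, successive equator crossings are 29.13/5 = 5.826° apart.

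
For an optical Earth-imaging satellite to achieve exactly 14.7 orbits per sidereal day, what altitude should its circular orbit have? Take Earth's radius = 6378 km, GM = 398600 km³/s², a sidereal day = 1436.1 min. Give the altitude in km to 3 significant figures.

Required period T = 86166 / 14.7 = 5861.6 s.
From T = 2π√(a³/μ): a = (μ T²/4π²)^(1/3) = (398600 × 5861.6² / 4π²)^(1/3) = 7026 km.
Altitude h = a − R = 7026 − 6378 = 648 km.

648 km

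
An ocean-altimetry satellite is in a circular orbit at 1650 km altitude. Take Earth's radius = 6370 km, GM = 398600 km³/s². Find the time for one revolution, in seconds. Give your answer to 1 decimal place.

Semi-major axis a = 6370 + 1650 = 8020 km. Period T = 2π√(a³/μ) = 2π√(8020³/398600) = 7147.8 s = 119.13 min.

7147.8 seconds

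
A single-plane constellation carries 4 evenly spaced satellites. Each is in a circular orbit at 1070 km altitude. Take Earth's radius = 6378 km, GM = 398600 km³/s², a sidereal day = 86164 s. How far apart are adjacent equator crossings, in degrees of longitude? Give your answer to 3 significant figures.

6.68°

Semi-major axis a = 6378 + 1070 = 7448 km. Period T = 2π√(a³/μ) = 2π√(7448³/398600) = 6396.9 s = 106.62 min.
Single-satellite node shift = (6396.9/86164) × 360° = 26.73°.
With 4 satellites evenly phased, successive equator crossings are 26.73/4 = 6.682° apart.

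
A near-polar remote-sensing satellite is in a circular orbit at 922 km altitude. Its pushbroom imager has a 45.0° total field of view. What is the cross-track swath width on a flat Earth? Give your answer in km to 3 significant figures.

764 km

Half-angle = 45.0°/2 = 22.5°.
Swath width ≈ 2h·tan(θ/2) = 2 × 922 × tan(22.5°) = 763.8 km.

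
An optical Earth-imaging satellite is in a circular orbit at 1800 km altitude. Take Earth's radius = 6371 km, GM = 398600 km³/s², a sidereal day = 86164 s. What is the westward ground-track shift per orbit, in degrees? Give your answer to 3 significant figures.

30.7°

Semi-major axis a = 6371 + 1800 = 8171 km. Period T = 2π√(a³/μ) = 2π√(8171³/398600) = 7350.6 s = 122.51 min.
During one orbit Earth rotates (7350.6 / 86164) × 360° = 30.71°.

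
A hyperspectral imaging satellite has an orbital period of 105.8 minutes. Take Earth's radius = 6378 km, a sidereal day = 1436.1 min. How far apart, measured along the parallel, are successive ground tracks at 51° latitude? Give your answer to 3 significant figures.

T = 105.8 min = 6348.0 s.
Node shift per orbit = (6348.0/86166) × 360° = 26.52°.
Equatorial spacing = 26.52 × 111.3 km/° = 2952 km.
At 51° latitude, spacing = 2952 × cos(51°) = 1858 km.

1860 km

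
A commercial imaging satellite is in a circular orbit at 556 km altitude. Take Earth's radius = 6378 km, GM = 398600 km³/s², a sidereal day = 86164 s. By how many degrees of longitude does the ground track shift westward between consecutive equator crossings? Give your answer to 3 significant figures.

24.0°

Semi-major axis a = 6378 + 556 = 6934 km. Period T = 2π√(a³/μ) = 2π√(6934³/398600) = 5746.3 s = 95.77 min.
During one orbit Earth rotates (5746.3 / 86164) × 360° = 24.01°.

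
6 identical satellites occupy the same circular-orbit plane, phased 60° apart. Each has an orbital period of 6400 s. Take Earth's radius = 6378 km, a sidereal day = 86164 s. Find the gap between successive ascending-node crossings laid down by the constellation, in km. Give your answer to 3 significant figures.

496 km

Single-satellite node shift = (6400.0/86164) × 360° = 26.74°.
With 6 satellites evenly phased, successive equator crossings are 26.74/6 = 4.457° apart.
That is 4.457 × 111.3 = 496 km at the equator.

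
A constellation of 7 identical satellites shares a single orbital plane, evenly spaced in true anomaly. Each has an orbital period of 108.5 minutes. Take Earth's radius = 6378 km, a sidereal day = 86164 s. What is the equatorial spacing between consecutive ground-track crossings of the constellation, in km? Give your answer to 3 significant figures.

T = 108.5 min = 6510.0 s.
Single-satellite node shift = (6510.0/86164) × 360° = 27.20°.
With 7 satellites evenly phased, successive equator crossings are 27.20/7 = 3.886° apart.
That is 3.886 × 111.3 = 433 km at the equator.

433 km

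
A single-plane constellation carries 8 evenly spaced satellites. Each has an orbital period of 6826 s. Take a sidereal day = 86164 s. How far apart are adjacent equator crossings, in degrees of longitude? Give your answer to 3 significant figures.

3.56°

Single-satellite node shift = (6826.0/86164) × 360° = 28.52°.
With 8 satellites evenly phased, successive equator crossings are 28.52/8 = 3.565° apart.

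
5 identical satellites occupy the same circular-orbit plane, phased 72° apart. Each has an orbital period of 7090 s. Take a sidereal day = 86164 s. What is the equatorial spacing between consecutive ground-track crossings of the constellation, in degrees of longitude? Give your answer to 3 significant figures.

5.92°

Single-satellite node shift = (7090.0/86164) × 360° = 29.62°.
With 5 satellites evenly phased, successive equator crossings are 29.62/5 = 5.925° apart.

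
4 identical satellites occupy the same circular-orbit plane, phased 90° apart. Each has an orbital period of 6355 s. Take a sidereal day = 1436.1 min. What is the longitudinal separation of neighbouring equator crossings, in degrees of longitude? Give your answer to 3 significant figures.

6.64°

Single-satellite node shift = (6355.0/86166) × 360° = 26.55°.
With 4 satellites evenly phased, successive equator crossings are 26.55/4 = 6.638° apart.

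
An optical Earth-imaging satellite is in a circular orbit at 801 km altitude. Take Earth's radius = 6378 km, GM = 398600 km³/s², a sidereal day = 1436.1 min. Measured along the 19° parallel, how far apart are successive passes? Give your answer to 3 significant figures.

2660 km

Semi-major axis a = 6378 + 801 = 7179 km. Period T = 2π√(a³/μ) = 2π√(7179³/398600) = 6053.5 s = 100.89 min.
Node shift per orbit = (6053.5/86166) × 360° = 25.29°.
Equatorial spacing = 25.29 × 111.3 km/° = 2815 km.
At 19° latitude, spacing = 2815 × cos(19°) = 2662 km.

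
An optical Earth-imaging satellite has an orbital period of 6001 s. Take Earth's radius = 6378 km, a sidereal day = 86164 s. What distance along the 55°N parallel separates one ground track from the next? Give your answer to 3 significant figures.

Node shift per orbit = (6001.0/86164) × 360° = 25.07°.
Equatorial spacing = 25.07 × 111.3 km/° = 2791 km.
At 55° latitude, spacing = 2791 × cos(55°) = 1601 km.

1600 km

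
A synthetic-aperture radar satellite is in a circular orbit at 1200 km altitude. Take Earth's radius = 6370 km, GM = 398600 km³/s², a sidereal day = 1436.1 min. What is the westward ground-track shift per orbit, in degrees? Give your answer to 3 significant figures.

Semi-major axis a = 6370 + 1200 = 7570 km. Period T = 2π√(a³/μ) = 2π√(7570³/398600) = 6554.7 s = 109.25 min.
During one orbit Earth rotates (6554.7 / 86166) × 360° = 27.39°.

27.4°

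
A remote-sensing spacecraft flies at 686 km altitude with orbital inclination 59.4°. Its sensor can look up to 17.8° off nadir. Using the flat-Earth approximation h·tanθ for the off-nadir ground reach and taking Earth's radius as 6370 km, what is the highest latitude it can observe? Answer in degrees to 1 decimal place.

61.4°

For a prograde orbit the ground track reaches latitude ±i = ±59.4°.
Sensor half-swath on the ground ≈ 686·tan(17.8°) = 220 km = 1.98° of latitude.
Maximum observable latitude ≈ 59.4 + 1.98 = 61.4°.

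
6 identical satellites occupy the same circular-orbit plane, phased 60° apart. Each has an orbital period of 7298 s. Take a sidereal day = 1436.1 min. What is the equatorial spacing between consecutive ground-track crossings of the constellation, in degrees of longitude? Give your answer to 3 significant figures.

Single-satellite node shift = (7298.0/86166) × 360° = 30.49°.
With 6 satellites evenly phased, successive equator crossings are 30.49/6 = 5.082° apart.

5.08°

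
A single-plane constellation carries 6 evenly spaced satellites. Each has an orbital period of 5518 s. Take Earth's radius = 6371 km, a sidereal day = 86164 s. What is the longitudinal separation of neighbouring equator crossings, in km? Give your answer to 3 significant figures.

Single-satellite node shift = (5518.0/86164) × 360° = 23.05°.
With 6 satellites evenly phased, successive equator crossings are 23.05/6 = 3.842° apart.
That is 3.842 × 111.2 = 427 km at the equator.

427 km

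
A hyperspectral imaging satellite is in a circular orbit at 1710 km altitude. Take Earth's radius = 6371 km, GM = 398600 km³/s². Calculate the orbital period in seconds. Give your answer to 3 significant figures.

Semi-major axis a = 6371 + 1710 = 8081 km. Period T = 2π√(a³/μ) = 2π√(8081³/398600) = 7229.5 s = 120.49 min.

7230 seconds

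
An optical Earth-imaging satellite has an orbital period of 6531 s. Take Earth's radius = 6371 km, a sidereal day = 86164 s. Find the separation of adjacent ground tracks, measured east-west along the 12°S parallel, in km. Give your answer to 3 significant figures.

2970 km

Node shift per orbit = (6531.0/86164) × 360° = 27.29°.
Equatorial spacing = 27.29 × 111.2 km/° = 3034 km.
At 12° latitude, spacing = 3034 × cos(12°) = 2968 km.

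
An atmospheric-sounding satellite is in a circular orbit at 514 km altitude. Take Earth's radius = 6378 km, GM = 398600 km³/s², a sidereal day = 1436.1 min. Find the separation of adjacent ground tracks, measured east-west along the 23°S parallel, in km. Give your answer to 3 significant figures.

2440 km

Semi-major axis a = 6378 + 514 = 6892 km. Period T = 2π√(a³/μ) = 2π√(6892³/398600) = 5694.2 s = 94.90 min.
Node shift per orbit = (5694.2/86166) × 360° = 23.79°.
Equatorial spacing = 23.79 × 111.3 km/° = 2648 km.
At 23° latitude, spacing = 2648 × cos(23°) = 2438 km.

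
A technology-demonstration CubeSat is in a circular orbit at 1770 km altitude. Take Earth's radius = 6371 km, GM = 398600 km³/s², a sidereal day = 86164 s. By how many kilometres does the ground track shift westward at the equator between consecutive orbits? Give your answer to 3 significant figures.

3400 km

Semi-major axis a = 6371 + 1770 = 8141 km. Period T = 2π√(a³/μ) = 2π√(8141³/398600) = 7310.2 s = 121.84 min.
During one orbit Earth rotates (7310.2 / 86164) × 360° = 30.54°.
At the equator that is 30.54° × (2π·6371/360) km/° = 30.54 × 111.2 = 3396 km.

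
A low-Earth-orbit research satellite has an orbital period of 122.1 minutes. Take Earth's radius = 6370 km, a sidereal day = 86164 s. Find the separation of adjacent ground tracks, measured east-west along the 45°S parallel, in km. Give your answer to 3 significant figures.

2410 km

T = 122.1 min = 7326.0 s.
Node shift per orbit = (7326.0/86164) × 360° = 30.61°.
Equatorial spacing = 30.61 × 111.2 km/° = 3403 km.
At 45° latitude, spacing = 3403 × cos(45°) = 2406 km.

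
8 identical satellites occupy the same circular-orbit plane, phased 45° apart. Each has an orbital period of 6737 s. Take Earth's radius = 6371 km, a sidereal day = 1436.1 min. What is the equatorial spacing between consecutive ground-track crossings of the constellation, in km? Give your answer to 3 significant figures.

Single-satellite node shift = (6737.0/86166) × 360° = 28.15°.
With 8 satellites evenly phased, successive equator crossings are 28.15/8 = 3.518° apart.
That is 3.518 × 111.2 = 391 km at the equator.

391 km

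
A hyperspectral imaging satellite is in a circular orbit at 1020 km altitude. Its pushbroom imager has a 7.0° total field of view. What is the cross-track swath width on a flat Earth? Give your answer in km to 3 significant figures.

Half-angle = 7.0°/2 = 3.5°.
Swath width ≈ 2h·tan(θ/2) = 2 × 1020 × tan(3.5°) = 124.8 km.

125 km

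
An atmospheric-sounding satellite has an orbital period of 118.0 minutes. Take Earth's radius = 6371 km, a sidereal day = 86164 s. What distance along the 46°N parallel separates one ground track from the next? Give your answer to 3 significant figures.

T = 118.0 min = 7080.0 s.
Node shift per orbit = (7080.0/86164) × 360° = 29.58°.
Equatorial spacing = 29.58 × 111.2 km/° = 3289 km.
At 46° latitude, spacing = 3289 × cos(46°) = 2285 km.

2280 km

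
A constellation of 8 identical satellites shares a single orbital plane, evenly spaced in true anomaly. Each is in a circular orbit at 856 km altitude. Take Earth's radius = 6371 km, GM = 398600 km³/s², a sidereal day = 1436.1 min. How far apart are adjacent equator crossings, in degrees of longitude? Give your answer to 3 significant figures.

Semi-major axis a = 6371 + 856 = 7227 km. Period T = 2π√(a³/μ) = 2π√(7227³/398600) = 6114.3 s = 101.91 min.
Single-satellite node shift = (6114.3/86166) × 360° = 25.55°.
With 8 satellites evenly phased, successive equator crossings are 25.55/8 = 3.193° apart.

3.19°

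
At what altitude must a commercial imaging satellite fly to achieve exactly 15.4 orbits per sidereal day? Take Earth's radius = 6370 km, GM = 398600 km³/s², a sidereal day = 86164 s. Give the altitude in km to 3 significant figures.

Required period T = 86164 / 15.4 = 5595.1 s.
From T = 2π√(a³/μ): a = (μ T²/4π²)^(1/3) = (398600 × 5595.1² / 4π²)^(1/3) = 6812 km.
Altitude h = a − R = 6812 − 6370 = 442 km.

442 km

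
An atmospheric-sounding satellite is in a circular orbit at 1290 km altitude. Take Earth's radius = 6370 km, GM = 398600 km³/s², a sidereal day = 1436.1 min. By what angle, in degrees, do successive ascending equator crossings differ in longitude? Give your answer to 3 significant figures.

27.9°

Semi-major axis a = 6370 + 1290 = 7660 km. Period T = 2π√(a³/μ) = 2π√(7660³/398600) = 6672.0 s = 111.20 min.
During one orbit Earth rotates (6672.0 / 86166) × 360° = 27.88°.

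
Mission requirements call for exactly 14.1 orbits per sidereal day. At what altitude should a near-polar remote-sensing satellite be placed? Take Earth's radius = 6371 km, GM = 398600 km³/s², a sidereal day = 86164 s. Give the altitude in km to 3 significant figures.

Required period T = 86164 / 14.1 = 6110.9 s.
From T = 2π√(a³/μ): a = (μ T²/4π²)^(1/3) = (398600 × 6110.9² / 4π²)^(1/3) = 7224 km.
Altitude h = a − R = 7224 − 6371 = 853 km.

853 km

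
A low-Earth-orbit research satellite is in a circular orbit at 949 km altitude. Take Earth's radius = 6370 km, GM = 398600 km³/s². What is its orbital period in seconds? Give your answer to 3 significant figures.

Semi-major axis a = 6370 + 949 = 7319 km. Period T = 2π√(a³/μ) = 2π√(7319³/398600) = 6231.4 s = 103.86 min.

6230 seconds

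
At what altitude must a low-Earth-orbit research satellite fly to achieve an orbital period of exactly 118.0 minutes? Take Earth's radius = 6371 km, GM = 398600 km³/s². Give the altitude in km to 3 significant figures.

1600 km

T = 118.0 min = 7080.0 s.
From T = 2π√(a³/μ): a = (μ T²/4π²)^(1/3) = (398600 × 7080.0² / 4π²)^(1/3) = 7969 km.
Altitude h = a − R = 7969 − 6371 = 1598 km.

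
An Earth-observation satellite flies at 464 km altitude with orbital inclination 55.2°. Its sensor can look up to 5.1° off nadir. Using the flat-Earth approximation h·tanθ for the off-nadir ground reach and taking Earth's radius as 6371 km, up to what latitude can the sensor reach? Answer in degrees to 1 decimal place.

55.6°

For a prograde orbit the ground track reaches latitude ±i = ±55.2°.
Sensor half-swath on the ground ≈ 464·tan(5.1°) = 41 km = 0.37° of latitude.
Maximum observable latitude ≈ 55.2 + 0.37 = 55.6°.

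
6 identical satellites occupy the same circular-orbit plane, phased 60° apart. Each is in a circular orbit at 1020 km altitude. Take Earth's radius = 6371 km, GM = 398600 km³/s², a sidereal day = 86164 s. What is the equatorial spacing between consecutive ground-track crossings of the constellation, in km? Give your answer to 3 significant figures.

490 km

Semi-major axis a = 6371 + 1020 = 7391 km. Period T = 2π√(a³/μ) = 2π√(7391³/398600) = 6323.6 s = 105.39 min.
Single-satellite node shift = (6323.6/86164) × 360° = 26.42°.
With 6 satellites evenly phased, successive equator crossings are 26.42/6 = 4.403° apart.
That is 4.403 × 111.2 = 490 km at the equator.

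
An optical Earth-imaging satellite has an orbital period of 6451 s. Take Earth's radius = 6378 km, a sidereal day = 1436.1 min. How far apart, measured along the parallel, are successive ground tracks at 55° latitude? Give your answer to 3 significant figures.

Node shift per orbit = (6451.0/86166) × 360° = 26.95°.
Equatorial spacing = 26.95 × 111.3 km/° = 3000 km.
At 55° latitude, spacing = 3000 × cos(55°) = 1721 km.

1720 km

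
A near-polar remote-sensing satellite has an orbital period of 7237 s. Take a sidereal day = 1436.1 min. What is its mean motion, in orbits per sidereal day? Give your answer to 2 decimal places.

Orbits per sidereal day = 86166 / 7237.0 = 11.906.

11.91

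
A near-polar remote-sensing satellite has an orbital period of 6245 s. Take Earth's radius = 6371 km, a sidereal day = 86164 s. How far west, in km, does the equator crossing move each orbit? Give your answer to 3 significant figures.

During one orbit Earth rotates (6245.0 / 86164) × 360° = 26.09°.
At the equator that is 26.09° × (2π·6371/360) km/° = 26.09 × 111.2 = 2901 km.

2900 km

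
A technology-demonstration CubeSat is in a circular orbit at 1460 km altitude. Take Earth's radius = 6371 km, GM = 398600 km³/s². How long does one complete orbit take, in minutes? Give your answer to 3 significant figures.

115 min

Semi-major axis a = 6371 + 1460 = 7831 km. Period T = 2π√(a³/μ) = 2π√(7831³/398600) = 6896.6 s = 114.94 min.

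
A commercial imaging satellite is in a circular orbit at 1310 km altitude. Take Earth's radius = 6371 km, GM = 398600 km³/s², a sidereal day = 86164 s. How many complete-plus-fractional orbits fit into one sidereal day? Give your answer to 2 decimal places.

Semi-major axis a = 6371 + 1310 = 7681 km. Period T = 2π√(a³/μ) = 2π√(7681³/398600) = 6699.4 s = 111.66 min.
Orbits per sidereal day = 86164 / 6699.4 = 12.861.

12.86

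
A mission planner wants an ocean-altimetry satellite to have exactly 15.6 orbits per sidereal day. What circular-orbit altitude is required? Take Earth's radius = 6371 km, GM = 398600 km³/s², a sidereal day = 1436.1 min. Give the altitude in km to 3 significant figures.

383 km

Required period T = 86166 / 15.6 = 5523.5 s.
From T = 2π√(a³/μ): a = (μ T²/4π²)^(1/3) = (398600 × 5523.5² / 4π²)^(1/3) = 6754 km.
Altitude h = a − R = 6754 − 6371 = 383 km.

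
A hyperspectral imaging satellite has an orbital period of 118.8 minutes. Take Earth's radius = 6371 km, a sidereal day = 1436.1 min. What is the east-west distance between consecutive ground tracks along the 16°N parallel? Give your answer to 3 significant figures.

T = 118.8 min = 7128.0 s.
Node shift per orbit = (7128.0/86166) × 360° = 29.78°.
Equatorial spacing = 29.78 × 111.2 km/° = 3311 km.
At 16° latitude, spacing = 3311 × cos(16°) = 3183 km.

3180 km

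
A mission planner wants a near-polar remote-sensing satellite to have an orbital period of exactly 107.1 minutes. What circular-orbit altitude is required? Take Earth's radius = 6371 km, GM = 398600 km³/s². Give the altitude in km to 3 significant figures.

1100 km

T = 107.1 min = 6426.0 s.
From T = 2π√(a³/μ): a = (μ T²/4π²)^(1/3) = (398600 × 6426.0² / 4π²)^(1/3) = 7471 km.
Altitude h = a − R = 7471 − 6371 = 1100 km.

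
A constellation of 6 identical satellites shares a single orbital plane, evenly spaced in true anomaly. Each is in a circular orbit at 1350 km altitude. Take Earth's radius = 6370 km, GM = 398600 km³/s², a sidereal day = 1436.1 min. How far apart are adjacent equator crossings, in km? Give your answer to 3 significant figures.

Semi-major axis a = 6370 + 1350 = 7720 km. Period T = 2π√(a³/μ) = 2π√(7720³/398600) = 6750.5 s = 112.51 min.
Single-satellite node shift = (6750.5/86166) × 360° = 28.20°.
With 6 satellites evenly phased, successive equator crossings are 28.20/6 = 4.701° apart.
That is 4.701 × 111.2 = 523 km at the equator.

523 km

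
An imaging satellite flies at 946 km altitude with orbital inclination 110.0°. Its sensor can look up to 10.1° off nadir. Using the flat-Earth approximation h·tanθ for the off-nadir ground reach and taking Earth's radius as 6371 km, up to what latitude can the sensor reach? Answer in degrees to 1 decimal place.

71.5°

Retrograde orbit: the ground track reaches ±(180° − i) = ±(180 − 110.0) = ±70.0°.
Sensor half-swath on the ground ≈ 946·tan(10.1°) = 169 km = 1.52° of latitude.
Maximum observable latitude ≈ 70.0 + 1.52 = 71.5°.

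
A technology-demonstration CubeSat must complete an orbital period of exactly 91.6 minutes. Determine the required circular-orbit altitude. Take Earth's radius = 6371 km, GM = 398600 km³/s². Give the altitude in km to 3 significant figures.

T = 91.6 min = 5496.0 s.
From T = 2π√(a³/μ): a = (μ T²/4π²)^(1/3) = (398600 × 5496.0² / 4π²)^(1/3) = 6731 km.
Altitude h = a − R = 6731 − 6371 = 360 km.

360 km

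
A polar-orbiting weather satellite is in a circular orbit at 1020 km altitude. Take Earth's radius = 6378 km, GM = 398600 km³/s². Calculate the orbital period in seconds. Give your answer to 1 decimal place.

Semi-major axis a = 6378 + 1020 = 7398 km. Period T = 2π√(a³/μ) = 2π√(7398³/398600) = 6332.6 s = 105.54 min.

6332.6 seconds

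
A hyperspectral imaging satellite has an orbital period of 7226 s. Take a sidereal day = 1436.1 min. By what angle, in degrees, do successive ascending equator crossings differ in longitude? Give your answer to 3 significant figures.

During one orbit Earth rotates (7226.0 / 86166) × 360° = 30.19°.

30.2°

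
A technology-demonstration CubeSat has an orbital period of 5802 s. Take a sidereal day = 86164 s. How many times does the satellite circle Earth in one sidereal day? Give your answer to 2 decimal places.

14.85

Orbits per sidereal day = 86164 / 5802.0 = 14.851.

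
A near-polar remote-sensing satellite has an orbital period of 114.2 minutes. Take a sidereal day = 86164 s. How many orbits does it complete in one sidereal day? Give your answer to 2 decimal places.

T = 114.2 min = 6852.0 s.
Orbits per sidereal day = 86164 / 6852.0 = 12.575.

12.58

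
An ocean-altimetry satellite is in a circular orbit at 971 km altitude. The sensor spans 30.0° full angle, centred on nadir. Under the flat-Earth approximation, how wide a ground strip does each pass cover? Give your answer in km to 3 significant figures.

520 km

Half-angle = 30.0°/2 = 15°.
Swath width ≈ 2h·tan(θ/2) = 2 × 971 × tan(15°) = 520.4 km.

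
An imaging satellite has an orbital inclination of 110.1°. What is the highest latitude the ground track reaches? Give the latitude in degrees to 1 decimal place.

Retrograde orbit: the ground track reaches ±(180° − i) = ±(180 − 110.1) = ±69.9°.

69.9°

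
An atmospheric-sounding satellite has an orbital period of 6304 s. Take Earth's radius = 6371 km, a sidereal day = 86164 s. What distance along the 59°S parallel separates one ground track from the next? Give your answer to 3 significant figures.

1510 km

Node shift per orbit = (6304.0/86164) × 360° = 26.34°.
Equatorial spacing = 26.34 × 111.2 km/° = 2929 km.
At 59° latitude, spacing = 2929 × cos(59°) = 1508 km.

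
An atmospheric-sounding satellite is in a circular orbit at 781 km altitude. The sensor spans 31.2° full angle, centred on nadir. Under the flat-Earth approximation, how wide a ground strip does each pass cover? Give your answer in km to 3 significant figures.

Half-angle = 31.2°/2 = 15.6°.
Swath width ≈ 2h·tan(θ/2) = 2 × 781 × tan(15.6°) = 436.1 km.

436 km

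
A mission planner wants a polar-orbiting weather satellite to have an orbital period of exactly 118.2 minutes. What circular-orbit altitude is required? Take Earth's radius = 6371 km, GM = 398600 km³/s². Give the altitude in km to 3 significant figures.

T = 118.2 min = 7092.0 s.
From T = 2π√(a³/μ): a = (μ T²/4π²)^(1/3) = (398600 × 7092.0² / 4π²)^(1/3) = 7978 km.
Altitude h = a − R = 7978 − 6371 = 1607 km.

1610 km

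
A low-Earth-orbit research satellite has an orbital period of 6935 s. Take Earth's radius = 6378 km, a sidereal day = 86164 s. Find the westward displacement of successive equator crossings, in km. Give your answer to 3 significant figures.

During one orbit Earth rotates (6935.0 / 86164) × 360° = 28.97°.
At the equator that is 28.97° × (2π·6378/360) km/° = 28.97 × 111.3 = 3225 km.

3230 km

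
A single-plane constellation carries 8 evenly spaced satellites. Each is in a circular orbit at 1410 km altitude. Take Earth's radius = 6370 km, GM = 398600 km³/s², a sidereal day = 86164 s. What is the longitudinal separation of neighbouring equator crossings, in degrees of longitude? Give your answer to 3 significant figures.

Semi-major axis a = 6370 + 1410 = 7780 km. Period T = 2π√(a³/μ) = 2π√(7780³/398600) = 6829.4 s = 113.82 min.
Single-satellite node shift = (6829.4/86164) × 360° = 28.53°.
With 8 satellites evenly phased, successive equator crossings are 28.53/8 = 3.567° apart.

3.57°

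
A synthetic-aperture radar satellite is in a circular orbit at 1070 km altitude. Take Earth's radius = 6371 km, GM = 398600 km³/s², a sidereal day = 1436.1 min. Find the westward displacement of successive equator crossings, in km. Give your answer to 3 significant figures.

2970 km

Semi-major axis a = 6371 + 1070 = 7441 km. Period T = 2π√(a³/μ) = 2π√(7441³/398600) = 6387.9 s = 106.47 min.
During one orbit Earth rotates (6387.9 / 86166) × 360° = 26.69°.
At the equator that is 26.69° × (2π·6371/360) km/° = 26.69 × 111.2 = 2968 km.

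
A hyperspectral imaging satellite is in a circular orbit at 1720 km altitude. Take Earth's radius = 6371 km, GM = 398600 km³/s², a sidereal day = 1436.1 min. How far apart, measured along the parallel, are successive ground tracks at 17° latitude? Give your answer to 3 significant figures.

Semi-major axis a = 6371 + 1720 = 8091 km. Period T = 2π√(a³/μ) = 2π√(8091³/398600) = 7242.9 s = 120.72 min.
Node shift per orbit = (7242.9/86166) × 360° = 30.26°.
Equatorial spacing = 30.26 × 111.2 km/° = 3365 km.
At 17° latitude, spacing = 3365 × cos(17°) = 3218 km.

3220 km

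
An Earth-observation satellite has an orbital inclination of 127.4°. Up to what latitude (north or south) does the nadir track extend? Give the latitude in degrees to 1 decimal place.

Retrograde orbit: the ground track reaches ±(180° − i) = ±(180 − 127.4) = ±52.6°.

52.6°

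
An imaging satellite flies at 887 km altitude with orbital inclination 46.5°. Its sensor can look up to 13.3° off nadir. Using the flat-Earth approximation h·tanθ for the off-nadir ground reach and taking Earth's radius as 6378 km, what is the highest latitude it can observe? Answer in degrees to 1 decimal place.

48.4°

For a prograde orbit the ground track reaches latitude ±i = ±46.5°.
Sensor half-swath on the ground ≈ 887·tan(13.3°) = 210 km = 1.88° of latitude.
Maximum observable latitude ≈ 46.5 + 1.88 = 48.4°.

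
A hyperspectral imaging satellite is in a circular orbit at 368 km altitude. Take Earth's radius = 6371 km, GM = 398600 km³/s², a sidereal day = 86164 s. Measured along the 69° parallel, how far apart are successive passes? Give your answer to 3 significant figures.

917 km

Semi-major axis a = 6371 + 368 = 6739 km. Period T = 2π√(a³/μ) = 2π√(6739³/398600) = 5505.6 s = 91.76 min.
Node shift per orbit = (5505.6/86164) × 360° = 23.00°.
Equatorial spacing = 23.00 × 111.2 km/° = 2558 km.
At 69° latitude, spacing = 2558 × cos(69°) = 917 km.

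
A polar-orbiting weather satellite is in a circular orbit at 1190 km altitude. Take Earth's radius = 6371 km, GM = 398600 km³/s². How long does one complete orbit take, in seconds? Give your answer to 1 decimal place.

Semi-major axis a = 6371 + 1190 = 7561 km. Period T = 2π√(a³/μ) = 2π√(7561³/398600) = 6543.0 s = 109.05 min.

6543.0 seconds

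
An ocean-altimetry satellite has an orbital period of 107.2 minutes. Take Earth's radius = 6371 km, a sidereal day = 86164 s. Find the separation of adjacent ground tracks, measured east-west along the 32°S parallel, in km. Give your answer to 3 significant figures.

T = 107.2 min = 6432.0 s.
Node shift per orbit = (6432.0/86164) × 360° = 26.87°.
Equatorial spacing = 26.87 × 111.2 km/° = 2988 km.
At 32° latitude, spacing = 2988 × cos(32°) = 2534 km.

2530 km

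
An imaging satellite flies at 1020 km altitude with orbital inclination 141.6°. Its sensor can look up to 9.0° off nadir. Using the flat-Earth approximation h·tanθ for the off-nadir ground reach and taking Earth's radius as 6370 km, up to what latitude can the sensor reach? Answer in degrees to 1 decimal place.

Retrograde orbit: the ground track reaches ±(180° − i) = ±(180 − 141.6) = ±38.4°.
Sensor half-swath on the ground ≈ 1020·tan(9.0°) = 162 km = 1.45° of latitude.
Maximum observable latitude ≈ 38.4 + 1.45 = 39.9°.

39.9°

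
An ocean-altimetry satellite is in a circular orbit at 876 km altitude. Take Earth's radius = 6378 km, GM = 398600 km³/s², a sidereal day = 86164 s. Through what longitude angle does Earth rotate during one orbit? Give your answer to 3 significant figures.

Semi-major axis a = 6378 + 876 = 7254 km. Period T = 2π√(a³/μ) = 2π√(7254³/398600) = 6148.6 s = 102.48 min.
During one orbit Earth rotates (6148.6 / 86164) × 360° = 25.69°.

25.7°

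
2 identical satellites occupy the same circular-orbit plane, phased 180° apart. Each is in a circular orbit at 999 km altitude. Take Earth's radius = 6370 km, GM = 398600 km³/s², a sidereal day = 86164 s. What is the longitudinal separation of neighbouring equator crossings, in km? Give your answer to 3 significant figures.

1460 km

Semi-major axis a = 6370 + 999 = 7369 km. Period T = 2π√(a³/μ) = 2π√(7369³/398600) = 6295.4 s = 104.92 min.
Single-satellite node shift = (6295.4/86164) × 360° = 26.30°.
With 2 satellites evenly phased, successive equator crossings are 26.30/2 = 13.151° apart.
That is 13.151 × 111.2 = 1462 km at the equator.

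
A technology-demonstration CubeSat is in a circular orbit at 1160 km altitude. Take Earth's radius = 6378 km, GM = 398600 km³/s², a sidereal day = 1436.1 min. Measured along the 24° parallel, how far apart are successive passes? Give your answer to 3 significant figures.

2770 km

Semi-major axis a = 6378 + 1160 = 7538 km. Period T = 2π√(a³/μ) = 2π√(7538³/398600) = 6513.2 s = 108.55 min.
Node shift per orbit = (6513.2/86166) × 360° = 27.21°.
Equatorial spacing = 27.21 × 111.3 km/° = 3029 km.
At 24° latitude, spacing = 3029 × cos(24°) = 2767 km.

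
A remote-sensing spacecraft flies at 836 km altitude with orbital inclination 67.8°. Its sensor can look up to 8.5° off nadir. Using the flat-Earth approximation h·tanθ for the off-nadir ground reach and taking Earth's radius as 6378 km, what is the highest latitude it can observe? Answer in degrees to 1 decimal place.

68.9°

For a prograde orbit the ground track reaches latitude ±i = ±67.8°.
Sensor half-swath on the ground ≈ 836·tan(8.5°) = 125 km = 1.12° of latitude.
Maximum observable latitude ≈ 67.8 + 1.12 = 68.9°.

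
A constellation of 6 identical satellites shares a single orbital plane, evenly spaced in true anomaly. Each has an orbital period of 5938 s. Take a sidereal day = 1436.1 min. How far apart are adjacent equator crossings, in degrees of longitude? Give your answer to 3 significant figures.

4.13°

Single-satellite node shift = (5938.0/86166) × 360° = 24.81°.
With 6 satellites evenly phased, successive equator crossings are 24.81/6 = 4.135° apart.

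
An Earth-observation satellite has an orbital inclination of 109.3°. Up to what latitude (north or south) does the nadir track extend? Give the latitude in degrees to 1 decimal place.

70.7°

Retrograde orbit: the ground track reaches ±(180° − i) = ±(180 − 109.3) = ±70.7°.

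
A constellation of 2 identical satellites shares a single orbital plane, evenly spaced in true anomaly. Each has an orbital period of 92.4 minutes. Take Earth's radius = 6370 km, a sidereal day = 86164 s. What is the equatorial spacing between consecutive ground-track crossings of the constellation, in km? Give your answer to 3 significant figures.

T = 92.4 min = 5544.0 s.
Single-satellite node shift = (5544.0/86164) × 360° = 23.16°.
With 2 satellites evenly phased, successive equator crossings are 23.16/2 = 11.582° apart.
That is 11.582 × 111.2 = 1288 km at the equator.

1290 km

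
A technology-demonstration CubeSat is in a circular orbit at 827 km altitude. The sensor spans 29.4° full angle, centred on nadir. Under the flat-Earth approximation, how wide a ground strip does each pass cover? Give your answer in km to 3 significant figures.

434 km

Half-angle = 29.4°/2 = 14.7°.
Swath width ≈ 2h·tan(θ/2) = 2 × 827 × tan(14.7°) = 433.9 km.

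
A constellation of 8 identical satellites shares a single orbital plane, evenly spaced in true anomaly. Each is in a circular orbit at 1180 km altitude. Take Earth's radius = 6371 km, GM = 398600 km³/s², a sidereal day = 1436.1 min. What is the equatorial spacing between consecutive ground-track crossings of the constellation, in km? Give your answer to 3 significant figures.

379 km

Semi-major axis a = 6371 + 1180 = 7551 km. Period T = 2π√(a³/μ) = 2π√(7551³/398600) = 6530.1 s = 108.83 min.
Single-satellite node shift = (6530.1/86166) × 360° = 27.28°.
With 8 satellites evenly phased, successive equator crossings are 27.28/8 = 3.410° apart.
That is 3.410 × 111.2 = 379 km at the equator.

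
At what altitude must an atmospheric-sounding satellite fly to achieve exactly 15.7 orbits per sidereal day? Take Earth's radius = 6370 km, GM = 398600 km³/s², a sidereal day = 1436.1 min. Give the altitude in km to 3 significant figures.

Required period T = 86166 / 15.7 = 5488.3 s.
From T = 2π√(a³/μ): a = (μ T²/4π²)^(1/3) = (398600 × 5488.3² / 4π²)^(1/3) = 6725 km.
Altitude h = a − R = 6725 − 6370 = 355 km.

355 km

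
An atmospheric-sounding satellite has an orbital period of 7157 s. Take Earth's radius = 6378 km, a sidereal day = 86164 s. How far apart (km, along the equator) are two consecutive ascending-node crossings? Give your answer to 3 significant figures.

During one orbit Earth rotates (7157.0 / 86164) × 360° = 29.90°.
At the equator that is 29.90° × (2π·6378/360) km/° = 29.90 × 111.3 = 3329 km.

3330 km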